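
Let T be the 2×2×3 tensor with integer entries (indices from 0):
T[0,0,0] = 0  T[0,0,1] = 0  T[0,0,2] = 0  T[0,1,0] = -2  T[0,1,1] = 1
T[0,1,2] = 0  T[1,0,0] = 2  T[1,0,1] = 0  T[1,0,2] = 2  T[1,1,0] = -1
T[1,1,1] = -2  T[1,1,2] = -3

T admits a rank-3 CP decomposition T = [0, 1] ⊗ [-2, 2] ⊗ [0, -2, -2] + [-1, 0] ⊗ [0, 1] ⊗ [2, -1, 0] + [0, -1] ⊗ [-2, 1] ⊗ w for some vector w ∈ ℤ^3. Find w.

w = [1, -2, -1]

Subtract the known terms from T to get the rank-1 residual R = [0, -1] ⊗ [-2, 1] ⊗ w, so R[i,j,k] = a[i]·b[j]·w[k]. Pick indices with nonzero a[1]·b[0] = (-1)·(-2) = 2. Only the fibre through (1,0,·) is needed: R[1,0,:] = T[1,0,:] − Σₗ aₗ[1]bₗ[0]cₗ = [2, 0, 2] − (1)·(-2)·[0, -2, -2] − (0)·(0)·[2, -1, 0] = [2, -4, -2]. Then w[k] = R[1,0,k] / 2 for each k, giving w = [2, -4, -2] / 2 = [1, -2, -1].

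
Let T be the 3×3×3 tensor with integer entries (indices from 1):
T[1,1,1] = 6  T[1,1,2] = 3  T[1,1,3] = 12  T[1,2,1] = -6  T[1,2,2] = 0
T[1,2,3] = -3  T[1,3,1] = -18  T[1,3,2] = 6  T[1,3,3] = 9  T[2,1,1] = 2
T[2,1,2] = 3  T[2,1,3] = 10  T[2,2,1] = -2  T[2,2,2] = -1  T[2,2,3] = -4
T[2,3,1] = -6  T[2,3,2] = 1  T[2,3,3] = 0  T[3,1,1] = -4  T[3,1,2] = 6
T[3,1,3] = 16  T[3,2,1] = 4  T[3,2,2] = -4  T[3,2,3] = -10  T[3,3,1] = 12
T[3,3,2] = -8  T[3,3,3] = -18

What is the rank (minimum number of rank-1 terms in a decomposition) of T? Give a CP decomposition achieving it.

Lower bound: in the mode-1 unfolding of T (rows indexed by i, columns by (j,k)) the 2×2 minor on rows i ∈ {1, 2}, columns (j,k) ∈ {(1,1), (1,2)} is det [[6, 3], [2, 3]] = 12 ≠ 0, so that unfolding has rank ≥ 2 and hence rank(T) ≥ 2 (CP rank is at least every unfolding rank, though it can be larger).
Upper bound: with S_k = T[:,:,k], the two rank-1 terms a₁b₁ᵀ, a₂b₂ᵀ are the rank-1 members of the pencil x·S₁ + y·S₂.
The 2×2 minor of x·S₁ + y·S₂ on rows {1,2}, columns {1,2} is 6·xy − 3·y² = 3·(2·x − y)(y), vanishing at (x:y) = (1:2) and (1:0).
M₁ = S₁ + 2·S₂ = [[12, -6, -6], [8, -4, -4], [8, -4, -4]] = 2·[3, 2, 2][2, -1, -1]ᵀ and M₂ = S₁ = [[6, -6, -18], [2, -2, -6], [-4, 4, 12]] = 2·[3, 1, -2][1, -1, -3]ᵀ, so take a₁ = [3, 2, 2], b₁ = [2, -1, -1], a₂ = [3, 1, -2], b₂ = [1, -1, -3].
Each slice is an integer combination of E₁ = a₁b₁ᵀ and E₂ = a₂b₂ᵀ: S₁ = 2·E₂, S₂ = E₁ − E₂, S₃ = 3·E₁ − 2·E₂; reading off coefficients, c₁ = [0, 1, 3] and c₂ = [2, -1, -2].
Hence T = [3, 2, 2] ⊗ [2, -1, -1] ⊗ [0, 1, 3] + [3, 1, -2] ⊗ [1, -1, -3] ⊗ [2, -1, -2], so rank(T) ≤ 2.
These bounds meet, so rank(T) = 2.

rank(T) = 2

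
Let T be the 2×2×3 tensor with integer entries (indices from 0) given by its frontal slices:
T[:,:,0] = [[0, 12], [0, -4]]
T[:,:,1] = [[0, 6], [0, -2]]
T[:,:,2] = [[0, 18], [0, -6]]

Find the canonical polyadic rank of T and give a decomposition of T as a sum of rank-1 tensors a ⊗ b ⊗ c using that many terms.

rank(T) = 1

Lower bound: T ≠ 0 (e.g. T[0,1,0] = 12), so rank(T) ≥ 1.
Upper bound: if T = a ⊗ b ⊗ c then every fibre of T is a multiple of the corresponding factor, so read the factors off the fibres through the nonzero entry T[0,1,0] = 12.
The mode-1 fibre T[:,1,0] = [12, -4] gives a = [3, -1] (primitive direction); the mode-2 fibre T[0,:,0] = [0, 12] gives b = [0, 1]; then c[k] = T[0,1,k] / (a[0]·b[1]) = [12, 6, 18] / 3 = [4, 2, 6].
Expanding [3, -1] ⊗ [0, 1] ⊗ [4, 2, 6] reproduces all 12 entries of T, so T = [3, -1] ⊗ [0, 1] ⊗ [4, 2, 6] and rank(T) ≤ 1.
These bounds meet, so rank(T) = 1.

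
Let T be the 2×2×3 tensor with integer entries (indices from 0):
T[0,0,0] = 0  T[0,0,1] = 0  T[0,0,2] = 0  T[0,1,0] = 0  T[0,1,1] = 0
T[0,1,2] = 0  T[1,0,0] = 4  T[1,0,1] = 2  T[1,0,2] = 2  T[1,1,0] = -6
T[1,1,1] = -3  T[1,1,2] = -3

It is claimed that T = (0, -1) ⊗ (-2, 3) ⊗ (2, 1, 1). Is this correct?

Yes

Reconstruct entrywise from the claimed factors. For example, T[0,0,0] = 0 and Σₗ aₗ[0]bₗ[0]cₗ[0] = (0)·(-2)·(2) = 0; checking all 12 entries, every one matches. The claim holds.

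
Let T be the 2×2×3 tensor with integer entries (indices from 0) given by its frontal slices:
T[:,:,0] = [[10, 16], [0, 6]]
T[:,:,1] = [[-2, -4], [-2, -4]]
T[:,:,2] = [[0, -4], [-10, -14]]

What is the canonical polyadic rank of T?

Lower bound: the mode-3 unfolding of T (rows indexed by k, columns by (i,j) = (0,0), (0,1), (1,0), (1,1)) is [[10, 16, 0, 6], [-2, -4, -2, -4], [0, -4, -10, -14]].
There the 2×2 minor on rows k ∈ {0, 1}, columns (i,j) ∈ {(0,0), (0,1)} is det [[10, 16], [-2, -4]] = -8 ≠ 0, so this unfolding has rank ≥ 2; CP rank is at least every unfolding rank, so rank(T) ≥ 2. (This is only a lower bound: in general the CP rank may exceed every unfolding rank, so we still need to exhibit 2 rank-1 terms summing to T.)
Upper bound — finding two terms. Write S_k = T[:,:,k] for the frontal slices: S₀ = [[10, 16], [0, 6]], S₁ = [[-2, -4], [-2, -4]], S₂ = [[0, -4], [-10, -14]].
If T = a₁ ∘ b₁ ∘ c₁ + a₂ ∘ b₂ ∘ c₂ then each S_k = c₁[k]·a₁b₁ᵀ + c₂[k]·a₂b₂ᵀ. S₀ and S₁ are linearly independent, so a₁b₁ᵀ and a₂b₂ᵀ must span the same plane of matrices: they are the rank-1 matrices of the form x·S₀ + y·S₁.
det(x·S₀ + y·S₁) is 60·x² − 20·xy = 20·(3·x − y)(x), vanishing at (x:y) = (1:3) and (0:1).
M₁ = S₀ + 3·S₁ = [[4, 4], [-6, -6]] = 2·(2, -3)(1, 1)ᵀ and M₂ = S₁ = [[-2, -4], [-2, -4]] = (-2)·(1, 1)(1, 2)ᵀ, so take a₁ = (2, -3), b₁ = (1, 1), a₂ = (1, 1), b₂ = (1, 2).
Each slice is an integer combination of E₁ = a₁b₁ᵀ and E₂ = a₂b₂ᵀ: S₀ = 2·E₁ + 6·E₂, S₁ = −2·E₂, S₂ = 2·E₁ − 4·E₂; reading off coefficients, c₁ = (2, 0, 2) and c₂ = (6, -2, -4).
Hence T = (2, -3) ∘ (1, 1) ∘ (2, 0, 2) + (1, 1) ∘ (1, 2) ∘ (6, -2, -4), so rank(T) ≤ 2.
These bounds meet, so rank(T) = 2.

2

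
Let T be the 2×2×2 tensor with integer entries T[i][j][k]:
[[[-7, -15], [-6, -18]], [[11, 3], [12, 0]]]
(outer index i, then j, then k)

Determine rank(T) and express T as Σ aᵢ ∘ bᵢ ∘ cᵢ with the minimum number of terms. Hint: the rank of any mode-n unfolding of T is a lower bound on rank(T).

Lower bound: the mode-2 unfolding of T (rows indexed by j, columns by (i,k) = (0,0), (0,1), (1,0), (1,1)) is [[-7, -15, 11, 3], [-6, -18, 12, 0]].
There the 2×2 minor on rows j ∈ {0, 1}, columns (i,k) ∈ {(0,0), (0,1)} is det [[-7, -15], [-6, -18]] = 36 ≠ 0, so this unfolding has rank ≥ 2; CP rank is at least every unfolding rank, so rank(T) ≥ 2. (This is only a lower bound: in general the CP rank may exceed every unfolding rank, so we still need to exhibit 2 rank-1 terms summing to T.)
Upper bound — finding two terms. Write S_k = T[:,:,k] for the frontal slices: S₀ = [[-7, -6], [11, 12]], S₁ = [[-15, -18], [3, 0]].
If T = a₁ ∘ b₁ ∘ c₁ + a₂ ∘ b₂ ∘ c₂ then each S_k = c₁[k]·a₁b₁ᵀ + c₂[k]·a₂b₂ᵀ. S₀ and S₁ are linearly independent, so a₁b₁ᵀ and a₂b₂ᵀ must span the same plane of matrices: they are the rank-1 matrices of the form x·S₀ + y·S₁.
det(x·S₀ + y·S₁) is −18·x² + 36·xy + 54·y² = (-18)·(x − 3·y)(x + y), vanishing at (x:y) = (3:1) and (1:-1).
M₁ = 3·S₀ + S₁ = [[-36, -36], [36, 36]] = (-36)·[1, -1][1, 1]ᵀ and M₂ = S₀ − S₁ = [[8, 12], [8, 12]] = 4·[1, 1][2, 3]ᵀ, so take a₁ = [1, -1], b₁ = [1, 1], a₂ = [1, 1], b₂ = [2, 3].
Each slice is an integer combination of E₁ = a₁b₁ᵀ and E₂ = a₂b₂ᵀ: S₀ = −9·E₁ + E₂, S₁ = −9·E₁ − 3·E₂; reading off coefficients, c₁ = [-9, -9] and c₂ = [1, -3].
Hence T = [1, -1] ∘ [1, 1] ∘ [-9, -9] + [1, 1] ∘ [2, 3] ∘ [1, -3], so rank(T) ≤ 2.
These bounds meet, so rank(T) = 2.

rank(T) = 2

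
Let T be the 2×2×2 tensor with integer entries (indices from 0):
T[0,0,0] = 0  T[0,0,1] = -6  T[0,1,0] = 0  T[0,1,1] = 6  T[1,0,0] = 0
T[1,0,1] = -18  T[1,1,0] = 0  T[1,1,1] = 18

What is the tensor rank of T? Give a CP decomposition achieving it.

Lower bound: T ≠ 0 (e.g. T[0,0,1] = -6), so rank(T) ≥ 1.
Upper bound: if T = a ⊗ b ⊗ c then every fibre of T is a multiple of the corresponding factor, so read the factors off the fibres through the nonzero entry T[0,0,1] = -6.
The mode-1 fibre T[:,0,1] = [-6, -18] gives a = [1, 3] (primitive direction); the mode-2 fibre T[0,:,1] = [-6, 6] gives b = [1, -1]; then c[k] = T[0,0,k] / (a[0]·b[0]) = [0, -6] / 1 = [0, -6].
Expanding [1, 3] ⊗ [1, -1] ⊗ [0, -6] reproduces all 8 entries of T, so T = [1, 3] ⊗ [1, -1] ⊗ [0, -6] and rank(T) ≤ 1.
These bounds meet, so rank(T) = 1.

rank(T) = 1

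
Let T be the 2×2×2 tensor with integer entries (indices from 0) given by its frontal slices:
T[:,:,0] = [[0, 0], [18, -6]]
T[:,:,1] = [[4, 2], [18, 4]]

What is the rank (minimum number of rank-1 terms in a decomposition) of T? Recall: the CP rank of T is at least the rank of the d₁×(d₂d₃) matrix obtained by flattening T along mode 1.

Lower bound: in the mode-1 unfolding of T (rows indexed by i, columns by (j,k)) the 2×2 minor on rows i ∈ {0, 1}, columns (j,k) ∈ {(0,0), (0,1)} is det [[0, 4], [18, 18]] = -72 ≠ 0, so that unfolding has rank ≥ 2 and hence rank(T) ≥ 2 (CP rank is at least every unfolding rank, though it can be larger).
Upper bound: with S_k = T[:,:,k], the two rank-1 terms a₁b₁ᵀ, a₂b₂ᵀ are the rank-1 members of the pencil x·S₀ + y·S₁.
det(x·S₀ + y·S₁) is −60·xy − 20·y² = (-20)·(y)(3·x + y), vanishing at (x:y) = (1:0) and (1:-3).
M₁ = S₀ = [[0, 0], [18, -6]] = 6·[0, 1][3, -1]ᵀ and M₂ = S₀ − 3·S₁ = [[-12, -6], [-36, -18]] = (-6)·[1, 3][2, 1]ᵀ, so take a₁ = [0, 1], b₁ = [3, -1], a₂ = [1, 3], b₂ = [2, 1].
Each slice is an integer combination of E₁ = a₁b₁ᵀ and E₂ = a₂b₂ᵀ: S₀ = 6·E₁, S₁ = 2·E₁ + 2·E₂; reading off coefficients, c₁ = [6, 2] and c₂ = [0, 2].
Hence T = [0, 1] ⊗ [3, -1] ⊗ [6, 2] + [1, 3] ⊗ [2, 1] ⊗ [0, 2], so rank(T) ≤ 2.
These bounds meet, so rank(T) = 2.

2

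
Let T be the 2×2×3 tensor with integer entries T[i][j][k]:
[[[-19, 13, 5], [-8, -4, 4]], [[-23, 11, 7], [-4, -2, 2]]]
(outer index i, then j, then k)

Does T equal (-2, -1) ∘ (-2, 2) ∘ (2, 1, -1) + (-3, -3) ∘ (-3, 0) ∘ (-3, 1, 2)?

Reconstruct entry (0,0,2) from the claimed factors: Σₗ aₗ[0]bₗ[0]cₗ[2] = (-2)·(-2)·(-1) + (-3)·(-3)·(2) = 14, but T[0,0,2] = 5. The claim is false.

No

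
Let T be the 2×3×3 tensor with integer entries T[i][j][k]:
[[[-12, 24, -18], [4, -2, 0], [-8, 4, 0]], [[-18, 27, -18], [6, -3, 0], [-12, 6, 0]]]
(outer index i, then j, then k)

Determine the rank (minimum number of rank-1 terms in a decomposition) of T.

2

Lower bound: the mode-2 unfolding of T (rows indexed by j, columns by (i,k) = (0,0), (0,1), (0,2), (1,0), (1,1), (1,2)) is [[-12, 24, -18, -18, 27, -18], [4, -2, 0, 6, -3, 0], [-8, 4, 0, -12, 6, 0]].
There the 2×2 minor on rows j ∈ {0, 1}, columns (i,k) ∈ {(0,0), (0,1)} is det [[-12, 24], [4, -2]] = -72 ≠ 0, so this unfolding has rank ≥ 2; CP rank is at least every unfolding rank, so rank(T) ≥ 2. (Flattening ranks never certify an upper bound on CP rank; for that we must actually write T with 2 rank-1 terms.)
Upper bound — finding two terms. Write S_k = T[:,:,k] for the frontal slices: S₀ = [[-12, 4, -8], [-18, 6, -12]], S₁ = [[24, -2, 4], [27, -3, 6]], S₂ = [[-18, 0, 0], [-18, 0, 0]].
If T = a₁ ⊗ b₁ ⊗ c₁ + a₂ ⊗ b₂ ⊗ c₂ then each S_k = c₁[k]·a₁b₁ᵀ + c₂[k]·a₂b₂ᵀ. S₀ and S₁ are linearly independent, so a₁b₁ᵀ and a₂b₂ᵀ must span the same plane of matrices: they are the rank-1 matrices of the form x·S₀ + y·S₁.
The 2×2 minor of x·S₀ + y·S₁ on rows {0,1}, columns {0,1} is 36·xy − 18·y² = 18·(2·x − y)(y), vanishing at (x:y) = (1:2) and (1:0).
M₁ = S₀ + 2·S₁ = [[36, 0, 0], [36, 0, 0]] = 36·[1, 1][1, 0, 0]ᵀ and M₂ = S₀ = [[-12, 4, -8], [-18, 6, -12]] = (-2)·[2, 3][3, -1, 2]ᵀ, so take a₁ = [1, 1], b₁ = [1, 0, 0], a₂ = [2, 3], b₂ = [3, -1, 2].
Each slice is an integer combination of E₁ = a₁b₁ᵀ and E₂ = a₂b₂ᵀ: S₀ = −2·E₂, S₁ = 18·E₁ + E₂, S₂ = −18·E₁; reading off coefficients, c₁ = [0, 18, -18] and c₂ = [-2, 1, 0].
Hence T = [1, 1] ⊗ [1, 0, 0] ⊗ [0, 18, -18] + [2, 3] ⊗ [3, -1, 2] ⊗ [-2, 1, 0], so rank(T) ≤ 2.
These bounds meet, so rank(T) = 2.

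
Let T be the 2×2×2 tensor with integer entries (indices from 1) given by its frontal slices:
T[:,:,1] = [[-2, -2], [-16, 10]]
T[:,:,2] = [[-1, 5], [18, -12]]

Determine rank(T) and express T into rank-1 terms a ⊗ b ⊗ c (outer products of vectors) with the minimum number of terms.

rank(T) = 2

Lower bound: the mode-2 unfolding of T (rows indexed by j, columns by (i,k) = (1,1), (1,2), (2,1), (2,2)) is [[-2, -1, -16, 18], [-2, 5, 10, -12]].
There the 2×2 minor on rows j ∈ {1, 2}, columns (i,k) ∈ {(1,1), (1,2)} is det [[-2, -1], [-2, 5]] = -12 ≠ 0, so this unfolding has rank ≥ 2; CP rank is at least every unfolding rank, so rank(T) ≥ 2. (This is only a lower bound: in general the CP rank may exceed every unfolding rank, so we still need to exhibit 2 rank-1 terms summing to T.)
Upper bound — finding two terms. Write S_k = T[:,:,k] for the frontal slices: S₁ = [[-2, -2], [-16, 10]], S₂ = [[-1, 5], [18, -12]].
If T = a₁ ⊗ b₁ ⊗ c₁ + a₂ ⊗ b₂ ⊗ c₂ then each S_k = c₁[k]·a₁b₁ᵀ + c₂[k]·a₂b₂ᵀ. S₁ and S₂ are linearly independent, so a₁b₁ᵀ and a₂b₂ᵀ must span the same plane of matrices: they are the rank-1 matrices of the form x·S₁ + y·S₂.
det(x·S₁ + y·S₂) is −52·x² + 130·xy − 78·y² = (-26)·(2·x − 3·y)(x − y), vanishing at (x:y) = (3:2) and (1:1).
M₁ = 3·S₁ + 2·S₂ = [[-8, 4], [-12, 6]] = (-2)·[2, 3][2, -1]ᵀ and M₂ = S₁ + S₂ = [[-3, 3], [2, -2]] = −[3, -2][1, -1]ᵀ, so take a₁ = [2, 3], b₁ = [2, -1], a₂ = [3, -2], b₂ = [1, -1].
Each slice is an integer combination of E₁ = a₁b₁ᵀ and E₂ = a₂b₂ᵀ: S₁ = −2·E₁ + 2·E₂, S₂ = 2·E₁ − 3·E₂; reading off coefficients, c₁ = [-2, 2] and c₂ = [2, -3].
Hence T = [2, 3] ⊗ [2, -1] ⊗ [-2, 2] + [3, -2] ⊗ [1, -1] ⊗ [2, -3], so rank(T) ≤ 2.
These bounds meet, so rank(T) = 2.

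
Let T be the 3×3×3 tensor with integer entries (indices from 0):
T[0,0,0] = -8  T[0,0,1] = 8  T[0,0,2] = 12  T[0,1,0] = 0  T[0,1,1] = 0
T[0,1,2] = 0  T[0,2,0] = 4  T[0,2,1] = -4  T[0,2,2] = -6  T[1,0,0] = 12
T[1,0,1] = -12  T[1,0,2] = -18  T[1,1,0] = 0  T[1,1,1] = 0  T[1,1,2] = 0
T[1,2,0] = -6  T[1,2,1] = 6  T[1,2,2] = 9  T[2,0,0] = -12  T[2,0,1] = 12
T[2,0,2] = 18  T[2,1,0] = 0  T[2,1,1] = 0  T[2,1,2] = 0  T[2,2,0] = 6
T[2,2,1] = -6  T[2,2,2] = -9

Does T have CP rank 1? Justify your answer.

Yes

The mode-1 fibre T[:,0,0] = [-8, 12, -12] gives a = [2, -3, 3] (primitive direction); the mode-2 fibre T[0,:,0] = [-8, 0, 4] gives b = [2, 0, -1]; then c[k] = T[0,0,k] / (a[0]·b[0]) = [-8, 8, 12] / 4 = [-2, 2, 3].
Expanding [2, -3, 3] ⊗ [2, 0, -1] ⊗ [-2, 2, 3] reproduces all 27 entries of T, so T = [2, -3, 3] ⊗ [2, 0, -1] ⊗ [-2, 2, 3] and rank(T) ≤ 1.
Equivalently every frontal slice T[:,:,k] is c[k] times the rank-1 matrix [2, -3, 3] ⊗ [2, 0, -1]. So T has rank 1 (it is nonzero).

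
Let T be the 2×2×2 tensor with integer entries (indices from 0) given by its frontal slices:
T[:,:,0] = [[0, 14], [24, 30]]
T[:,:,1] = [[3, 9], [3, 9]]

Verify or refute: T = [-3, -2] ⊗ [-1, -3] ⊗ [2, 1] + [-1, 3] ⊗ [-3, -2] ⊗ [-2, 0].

No

Reconstruct entry (1,0,0) from the claimed factors: Σₗ aₗ[1]bₗ[0]cₗ[0] = (-2)·(-1)·(2) + (3)·(-3)·(-2) = 22, but T[1,0,0] = 24. The claim is false.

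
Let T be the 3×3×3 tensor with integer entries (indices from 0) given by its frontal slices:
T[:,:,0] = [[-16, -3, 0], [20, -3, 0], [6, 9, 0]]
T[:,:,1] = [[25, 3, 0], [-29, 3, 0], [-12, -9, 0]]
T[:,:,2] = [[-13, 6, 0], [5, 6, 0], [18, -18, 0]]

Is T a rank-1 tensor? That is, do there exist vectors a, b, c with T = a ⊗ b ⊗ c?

No

The mode-2 unfolding of T (rows indexed by j, columns by (i,k) = (0,0), (0,1), (0,2), (1,0), (1,1), (1,2), (2,0), (2,1), (2,2)) is [[-16, 25, -13, 20, -29, 5, 6, -12, 18], [-3, 3, 6, -3, 3, 6, 9, -9, -18], [0, 0, 0, 0, 0, 0, 0, 0, 0]].
There the 2×2 minor on rows j ∈ {0, 1}, columns (i,k) ∈ {(0,0), (0,1)} is det [[-16, 25], [-3, 3]] = 27 ≠ 0, so this unfolding has rank ≥ 2; CP rank is at least every unfolding rank, so rank(T) ≥ 2.
In particular rank(T) ≥ 2 > 1, so T is not rank-1.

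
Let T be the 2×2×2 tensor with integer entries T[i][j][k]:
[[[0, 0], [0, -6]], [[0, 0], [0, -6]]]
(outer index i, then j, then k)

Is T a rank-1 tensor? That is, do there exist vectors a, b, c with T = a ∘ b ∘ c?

Yes

If T = a ∘ b ∘ c then every fibre of T is a multiple of the corresponding factor, so read the factors off the fibres through the nonzero entry T[0,1,1] = -6.
The mode-1 fibre T[:,1,1] = [-6, -6] gives a = [1, 1] (primitive direction); the mode-2 fibre T[0,:,1] = [0, -6] gives b = [0, 1]; then c[k] = T[0,1,k] / (a[0]·b[1]) = [0, -6] / 1 = [0, -6].
Expanding [1, 1] ∘ [0, 1] ∘ [0, -6] reproduces all 8 entries of T, so T = [1, 1] ∘ [0, 1] ∘ [0, -6] and rank(T) ≤ 1.
Equivalently every frontal slice T[:,:,k] is c[k] times the rank-1 matrix [1, 1] ∘ [0, 1]. So T has rank 1 (it is nonzero).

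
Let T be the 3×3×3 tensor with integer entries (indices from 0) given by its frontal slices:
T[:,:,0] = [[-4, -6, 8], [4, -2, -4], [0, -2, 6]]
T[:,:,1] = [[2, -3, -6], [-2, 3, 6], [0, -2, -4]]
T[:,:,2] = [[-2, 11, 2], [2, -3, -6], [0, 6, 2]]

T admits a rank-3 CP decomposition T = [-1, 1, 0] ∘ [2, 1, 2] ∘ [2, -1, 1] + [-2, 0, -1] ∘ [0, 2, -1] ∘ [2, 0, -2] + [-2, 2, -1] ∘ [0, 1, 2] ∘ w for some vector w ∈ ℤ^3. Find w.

Subtract the known terms from T to get the rank-1 residual R = [-2, 2, -1] ∘ [0, 1, 2] ∘ w, so R[i,j,k] = a[i]·b[j]·w[k]. Pick indices with nonzero a[0]·b[1] = (-2)·(1) = -2. Only the fibre through (0,1,·) is needed: R[0,1,:] = T[0,1,:] − Σₗ aₗ[0]bₗ[1]cₗ = [-6, -3, 11] − (-1)·(1)·[2, -1, 1] − (-2)·(2)·[2, 0, -2] = [4, -4, 4]. Then w[k] = R[0,1,k] / -2 for each k, giving w = [4, -4, 4] / -2 = [-2, 2, -2].

w = [-2, 2, -2]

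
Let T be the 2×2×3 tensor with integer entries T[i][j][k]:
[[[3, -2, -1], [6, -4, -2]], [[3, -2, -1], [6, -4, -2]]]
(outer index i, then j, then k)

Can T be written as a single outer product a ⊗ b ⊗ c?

The mode-1 fibre T[:,0,0] = [3, 3] gives a = [1, 1] (primitive direction); the mode-2 fibre T[0,:,0] = [3, 6] gives b = [1, 2]; then c[k] = T[0,0,k] / (a[0]·b[0]) = [3, -2, -1] / 1 = [3, -2, -1].
Expanding [1, 1] ⊗ [1, 2] ⊗ [3, -2, -1] reproduces all 12 entries of T, so T = [1, 1] ⊗ [1, 2] ⊗ [3, -2, -1] and rank(T) ≤ 1.
Equivalently every frontal slice T[:,:,k] is c[k] times the rank-1 matrix [1, 1] ⊗ [1, 2]. So T has rank 1 (it is nonzero).

Yes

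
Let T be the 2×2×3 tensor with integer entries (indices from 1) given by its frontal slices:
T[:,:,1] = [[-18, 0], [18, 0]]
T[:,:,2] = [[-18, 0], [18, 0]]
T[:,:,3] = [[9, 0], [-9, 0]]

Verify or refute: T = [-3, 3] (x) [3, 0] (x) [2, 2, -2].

Reconstruct entry (1,1,3) from the claimed factors: Σₗ aₗ[1]bₗ[1]cₗ[3] = (-3)·(3)·(-2) = 18, but T[1,1,3] = 9. The claim is false.

No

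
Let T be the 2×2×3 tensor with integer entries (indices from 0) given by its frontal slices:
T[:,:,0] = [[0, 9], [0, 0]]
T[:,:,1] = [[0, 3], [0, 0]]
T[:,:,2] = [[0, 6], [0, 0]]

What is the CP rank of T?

Lower bound: T ≠ 0 (e.g. T[0,1,0] = 9), so rank(T) ≥ 1.
Upper bound: the mode-1 fibre T[:,1,0] = [9, 0] gives a = (1, 0) (primitive direction); the mode-2 fibre T[0,:,0] = [0, 9] gives b = (0, 1); then c[k] = T[0,1,k] / (a[0]·b[1]) = [9, 3, 6] / 1 = (9, 3, 6).
Expanding (1, 0) ⊗ (0, 1) ⊗ (9, 3, 6) reproduces all 12 entries of T, so T = (1, 0) ⊗ (0, 1) ⊗ (9, 3, 6) and rank(T) ≤ 1.
These bounds meet, so rank(T) = 1.

1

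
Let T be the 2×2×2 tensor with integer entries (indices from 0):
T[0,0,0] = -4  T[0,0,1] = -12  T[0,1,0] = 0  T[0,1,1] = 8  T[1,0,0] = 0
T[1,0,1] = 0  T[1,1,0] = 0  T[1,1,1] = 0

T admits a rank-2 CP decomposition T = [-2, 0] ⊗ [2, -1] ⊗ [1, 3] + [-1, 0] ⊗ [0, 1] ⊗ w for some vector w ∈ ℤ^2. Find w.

w = [2, -2]

Subtract the known terms from T to get the rank-1 residual R = [-1, 0] ⊗ [0, 1] ⊗ w, so R[i,j,k] = a[i]·b[j]·w[k]. Pick indices with nonzero a[0]·b[1] = (-1)·(1) = -1. Only the fibre through (0,1,·) is needed: R[0,1,:] = T[0,1,:] − Σₗ aₗ[0]bₗ[1]cₗ = [0, 8] − (-2)·(-1)·[1, 3] = [-2, 2]. Then w[k] = R[0,1,k] / -1 for each k, giving w = [-2, 2] / -1 = [2, -2].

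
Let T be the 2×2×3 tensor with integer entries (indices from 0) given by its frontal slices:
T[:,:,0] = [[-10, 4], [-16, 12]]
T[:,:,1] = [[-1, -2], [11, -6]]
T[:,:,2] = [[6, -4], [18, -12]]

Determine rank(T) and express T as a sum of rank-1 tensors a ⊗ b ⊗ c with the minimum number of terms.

Lower bound: the mode-3 unfolding of T (rows indexed by k, columns by (i,j) = (0,0), (0,1), (1,0), (1,1)) is [[-10, 4, -16, 12], [-1, -2, 11, -6], [6, -4, 18, -12]].
There the 2×2 minor on rows k ∈ {0, 1}, columns (i,j) ∈ {(0,0), (0,1)} is det [[-10, 4], [-1, -2]] = 24 ≠ 0, so this unfolding has rank ≥ 2; CP rank is at least every unfolding rank, so rank(T) ≥ 2. (This is only a lower bound: in general the CP rank may exceed every unfolding rank, so we still need to exhibit 2 rank-1 terms summing to T.)
Upper bound — finding two terms. Write S_k = T[:,:,k] for the frontal slices: S₀ = [[-10, 4], [-16, 12]], S₁ = [[-1, -2], [11, -6]], S₂ = [[6, -4], [18, -12]].
If T = a₁ ⊗ b₁ ⊗ c₁ + a₂ ⊗ b₂ ⊗ c₂ then each S_k = c₁[k]·a₁b₁ᵀ + c₂[k]·a₂b₂ᵀ. S₀ and S₁ are linearly independent, so a₁b₁ᵀ and a₂b₂ᵀ must span the same plane of matrices: they are the rank-1 matrices of the form x·S₀ + y·S₁.
det(x·S₀ + y·S₁) is −56·x² − 28·xy + 28·y² = (-28)·(2·x − y)(x + y), vanishing at (x:y) = (1:2) and (1:-1).
M₁ = S₀ + 2·S₁ = [[-12, 0], [6, 0]] = (-6)·[2, -1][1, 0]ᵀ and M₂ = S₀ − S₁ = [[-9, 6], [-27, 18]] = (-3)·[1, 3][3, -2]ᵀ, so take a₁ = [2, -1], b₁ = [1, 0], a₂ = [1, 3], b₂ = [3, -2].
Each slice is an integer combination of E₁ = a₁b₁ᵀ and E₂ = a₂b₂ᵀ: S₀ = −2·E₁ − 2·E₂, S₁ = −2·E₁ + E₂, S₂ = 2·E₂; reading off coefficients, c₁ = [-2, -2, 0] and c₂ = [-2, 1, 2].
Hence T = [2, -1] ⊗ [1, 0] ⊗ [-2, -2, 0] + [1, 3] ⊗ [3, -2] ⊗ [-2, 1, 2], so rank(T) ≤ 2.
These bounds meet, so rank(T) = 2.

rank(T) = 2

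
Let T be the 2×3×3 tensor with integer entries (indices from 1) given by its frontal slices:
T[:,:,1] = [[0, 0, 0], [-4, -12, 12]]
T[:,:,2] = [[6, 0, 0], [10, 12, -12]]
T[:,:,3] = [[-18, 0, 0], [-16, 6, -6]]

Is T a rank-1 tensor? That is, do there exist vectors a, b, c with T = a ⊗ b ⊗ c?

The mode-2 unfolding of T (rows indexed by j, columns by (i,k) = (1,1), (1,2), (1,3), (2,1), (2,2), (2,3)) is [[0, 6, -18, -4, 10, -16], [0, 0, 0, -12, 12, 6], [0, 0, 0, 12, -12, -6]].
There the 2×2 minor on rows j ∈ {1, 2}, columns (i,k) ∈ {(1,2), (2,1)} is det [[6, -4], [0, -12]] = -72 ≠ 0, so this unfolding has rank ≥ 2; CP rank is at least every unfolding rank, so rank(T) ≥ 2.
In particular rank(T) ≥ 2 > 1, so T is not rank-1.

No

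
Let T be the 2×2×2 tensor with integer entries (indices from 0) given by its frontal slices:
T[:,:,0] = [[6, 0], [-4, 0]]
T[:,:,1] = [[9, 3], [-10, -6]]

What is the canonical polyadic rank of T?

2

Lower bound: in the mode-1 unfolding of T (rows indexed by i, columns by (j,k)) the 2×2 minor on rows i ∈ {0, 1}, columns (j,k) ∈ {(0,0), (0,1)} is det [[6, 9], [-4, -10]] = -24 ≠ 0, so that unfolding has rank ≥ 2 and hence rank(T) ≥ 2 (CP rank is at least every unfolding rank, though it can be larger).
Upper bound: with S_k = T[:,:,k], the two rank-1 terms a₁b₁ᵀ, a₂b₂ᵀ are the rank-1 members of the pencil x·S₀ + y·S₁.
det(x·S₀ + y·S₁) is −24·xy − 24·y² = (-24)·(y)(x + y), vanishing at (x:y) = (1:0) and (1:-1).
M₁ = S₀ = [[6, 0], [-4, 0]] = 2·(3, -2)(1, 0)ᵀ and M₂ = S₀ − S₁ = [[-3, -3], [6, 6]] = (-3)·(1, -2)(1, 1)ᵀ, so take a₁ = (3, -2), b₁ = (1, 0), a₂ = (1, -2), b₂ = (1, 1).
Each slice is an integer combination of E₁ = a₁b₁ᵀ and E₂ = a₂b₂ᵀ: S₀ = 2·E₁, S₁ = 2·E₁ + 3·E₂; reading off coefficients, c₁ = (2, 2) and c₂ = (0, 3).
Hence T = (3, -2) ⊗ (1, 0) ⊗ (2, 2) + (1, -2) ⊗ (1, 1) ⊗ (0, 3), so rank(T) ≤ 2.
These bounds meet, so rank(T) = 2.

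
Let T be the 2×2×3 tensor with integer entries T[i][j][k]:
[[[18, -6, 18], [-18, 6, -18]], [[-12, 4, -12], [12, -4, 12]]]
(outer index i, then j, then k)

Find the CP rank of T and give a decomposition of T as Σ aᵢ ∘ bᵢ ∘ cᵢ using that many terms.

Lower bound: T ≠ 0 (e.g. T[0,0,0] = 18), so rank(T) ≥ 1.
Upper bound: if T = a ∘ b ∘ c then every fibre of T is a multiple of the corresponding factor, so read the factors off the fibres through the nonzero entry T[0,0,0] = 18.
The mode-1 fibre T[:,0,0] = [18, -12] gives a = (3, -2) (primitive direction); the mode-2 fibre T[0,:,0] = [18, -18] gives b = (1, -1); then c[k] = T[0,0,k] / (a[0]·b[0]) = [18, -6, 18] / 3 = (6, -2, 6).
Expanding (3, -2) ∘ (1, -1) ∘ (6, -2, 6) reproduces all 12 entries of T, so T = (3, -2) ∘ (1, -1) ∘ (6, -2, 6) and rank(T) ≤ 1.
These bounds meet, so rank(T) = 1.

rank(T) = 1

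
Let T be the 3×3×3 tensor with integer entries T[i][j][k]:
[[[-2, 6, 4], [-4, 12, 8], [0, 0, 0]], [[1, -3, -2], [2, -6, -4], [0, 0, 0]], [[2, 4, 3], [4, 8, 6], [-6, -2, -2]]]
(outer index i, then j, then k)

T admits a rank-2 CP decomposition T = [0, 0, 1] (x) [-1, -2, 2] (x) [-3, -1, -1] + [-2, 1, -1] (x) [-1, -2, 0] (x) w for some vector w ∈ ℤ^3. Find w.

Subtract the known terms from T to get the rank-1 residual R = [-2, 1, -1] (x) [-1, -2, 0] (x) w, so R[i,j,k] = a[i]·b[j]·w[k]. Pick indices with nonzero a[0]·b[0] = (-2)·(-1) = 2. Only the fibre through (0,0,·) is needed: R[0,0,:] = T[0,0,:] − Σₗ aₗ[0]bₗ[0]cₗ = [-2, 6, 4] − (0)·(-1)·[-3, -1, -1] = [-2, 6, 4]. Then w[k] = R[0,0,k] / 2 for each k, giving w = [-2, 6, 4] / 2 = [-1, 3, 2].

w = [-1, 3, 2]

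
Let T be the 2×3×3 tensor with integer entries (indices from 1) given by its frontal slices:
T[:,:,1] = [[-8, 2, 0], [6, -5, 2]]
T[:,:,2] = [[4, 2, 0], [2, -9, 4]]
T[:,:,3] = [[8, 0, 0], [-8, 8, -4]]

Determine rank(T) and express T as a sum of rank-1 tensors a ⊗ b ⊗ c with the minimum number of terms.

Lower bound: in the mode-2 unfolding of T (rows indexed by j, columns by (i,k)) the 3×3 minor on rows j ∈ {1, 2, 3}, columns (i,k) ∈ {(1,1), (1,2), (2,1)} is det [[-8, 4, 6], [2, 2, -5], [0, 0, 2]] = -48 ≠ 0, so that unfolding has rank ≥ 3 and hence rank(T) ≥ 3 (CP rank is at least every unfolding rank, though it can be larger).
Upper bound: T is a sum of 3 rank-1 terms, T = (0, 1) ⊗ (1, -2, 1) ⊗ (2, 4, -4) + (2, -1) ⊗ (0, 1, 0) ⊗ (1, 1, 0) + (2, -1) ⊗ (1, 0, 0) ⊗ (-4, 2, 4) (one valid choice — decompositions are not unique — normalised so each a, b is primitive with positive first nonzero entry; check it by expanding all entries), so rank(T) ≤ 3.
These bounds meet, so rank(T) = 3.

rank(T) = 3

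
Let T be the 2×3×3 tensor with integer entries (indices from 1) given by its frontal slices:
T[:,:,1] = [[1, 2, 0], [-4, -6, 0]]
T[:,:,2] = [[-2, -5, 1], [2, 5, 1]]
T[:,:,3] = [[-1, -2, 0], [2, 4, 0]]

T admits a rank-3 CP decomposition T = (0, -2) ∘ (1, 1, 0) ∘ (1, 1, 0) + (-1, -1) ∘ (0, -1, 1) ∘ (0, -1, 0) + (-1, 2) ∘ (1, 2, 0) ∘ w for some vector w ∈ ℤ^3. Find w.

w = (-1, 2, 1)

Subtract the known terms from T to get the rank-1 residual R = (-1, 2) ∘ (1, 2, 0) ∘ w, so R[i,j,k] = a[i]·b[j]·w[k]. Pick indices with nonzero a[1]·b[1] = (-1)·(1) = -1. Only the fibre through (1,1,·) is needed: R[1,1,:] = T[1,1,:] − Σₗ aₗ[1]bₗ[1]cₗ = [1, -2, -1] − (0)·(1)·(1, 1, 0) − (-1)·(0)·(0, -1, 0) = [1, -2, -1]. Then w[k] = R[1,1,k] / -1 for each k, giving w = [1, -2, -1] / -1 = (-1, 2, 1).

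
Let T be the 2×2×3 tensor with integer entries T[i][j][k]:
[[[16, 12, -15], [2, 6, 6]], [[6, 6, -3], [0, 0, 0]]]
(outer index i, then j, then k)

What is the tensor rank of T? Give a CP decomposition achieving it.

rank(T) = 2

Lower bound: the mode-2 unfolding of T (rows indexed by j, columns by (i,k) = (0,0), (0,1), (0,2), (1,0), (1,1), (1,2)) is [[16, 12, -15, 6, 6, -3], [2, 6, 6, 0, 0, 0]].
There the 2×2 minor on rows j ∈ {0, 1}, columns (i,k) ∈ {(0,0), (0,1)} is det [[16, 12], [2, 6]] = 72 ≠ 0, so this unfolding has rank ≥ 2; CP rank is at least every unfolding rank, so rank(T) ≥ 2. (Unfolding ranks only ever bound the CP rank from below — rank(T) can be strictly larger than all of them — so the matching upper bound has to come from an explicit 2-term decomposition.)
Upper bound — finding two terms. Write S_k = T[:,:,k] for the frontal slices: S₀ = [[16, 2], [6, 0]], S₁ = [[12, 6], [6, 0]], S₂ = [[-15, 6], [-3, 0]].
If T = a₁ ⊗ b₁ ⊗ c₁ + a₂ ⊗ b₂ ⊗ c₂ then each S_k = c₁[k]·a₁b₁ᵀ + c₂[k]·a₂b₂ᵀ. S₀ and S₁ are linearly independent, so a₁b₁ᵀ and a₂b₂ᵀ must span the same plane of matrices: they are the rank-1 matrices of the form x·S₀ + y·S₁.
det(x·S₀ + y·S₁) is −12·x² − 48·xy − 36·y² = (-12)·(x + 3·y)(x + y), vanishing at (x:y) = (3:-1) and (1:-1).
M₁ = 3·S₀ − S₁ = [[36, 0], [12, 0]] = 12·(3, 1)(1, 0)ᵀ and M₂ = S₀ − S₁ = [[4, -4], [0, 0]] = 4·(1, 0)(1, -1)ᵀ, so take a₁ = (3, 1), b₁ = (1, 0), a₂ = (1, 0), b₂ = (1, -1).
Each slice is an integer combination of E₁ = a₁b₁ᵀ and E₂ = a₂b₂ᵀ: S₀ = 6·E₁ − 2·E₂, S₁ = 6·E₁ − 6·E₂, S₂ = −3·E₁ − 6·E₂; reading off coefficients, c₁ = (6, 6, -3) and c₂ = (-2, -6, -6).
Hence T = (3, 1) ⊗ (1, 0) ⊗ (6, 6, -3) + (1, 0) ⊗ (1, -1) ⊗ (-2, -6, -6), so rank(T) ≤ 2.
These bounds meet, so rank(T) = 2.
Check entry T[0,0,0] = 16: (3)·(1)·(6) + (1)·(1)·(-2) = 16.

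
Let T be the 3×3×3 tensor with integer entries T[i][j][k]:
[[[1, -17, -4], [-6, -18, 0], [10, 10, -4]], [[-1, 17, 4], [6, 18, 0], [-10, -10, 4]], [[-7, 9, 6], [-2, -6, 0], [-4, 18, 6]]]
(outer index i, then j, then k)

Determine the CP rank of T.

2

Lower bound: the mode-1 unfolding of T (rows indexed by i, columns by (j,k) = (0,0), (0,1), (0,2), (1,0), (1,1), (1,2), (2,0), (2,1), (2,2)) is [[1, -17, -4, -6, -18, 0, 10, 10, -4], [-1, 17, 4, 6, 18, 0, -10, -10, 4], [-7, 9, 6, -2, -6, 0, -4, 18, 6]].
There the 2×2 minor on rows i ∈ {0, 2}, columns (j,k) ∈ {(0,0), (0,1)} is det [[1, -17], [-7, 9]] = -110 ≠ 0, so this unfolding has rank ≥ 2; CP rank is at least every unfolding rank, so rank(T) ≥ 2. (This is only a lower bound: in general the CP rank may exceed every unfolding rank, so we still need to exhibit 2 rank-1 terms summing to T.)
Upper bound — finding two terms. Write S_k = T[:,:,k] for the frontal slices: S₀ = [[1, -6, 10], [-1, 6, -10], [-7, -2, -4]], S₁ = [[-17, -18, 10], [17, 18, -10], [9, -6, 18]], S₂ = [[-4, 0, -4], [4, 0, 4], [6, 0, 6]].
If T = a₁ ⊗ b₁ ⊗ c₁ + a₂ ⊗ b₂ ⊗ c₂ then each S_k = c₁[k]·a₁b₁ᵀ + c₂[k]·a₂b₂ᵀ. S₀ and S₁ are linearly independent, so a₁b₁ᵀ and a₂b₂ᵀ must span the same plane of matrices: they are the rank-1 matrices of the form x·S₀ + y·S₁.
The 2×2 minor of x·S₀ + y·S₁ on rows {0,2}, columns {0,1} is −44·x² − 44·xy + 264·y² = (-44)·(x + 3·y)(x − 2·y), vanishing at (x:y) = (3:-1) and (2:1).
M₁ = 3·S₀ − S₁ = [[20, 0, 20], [-20, 0, -20], [-30, 0, -30]] = 10·[2, -2, -3][1, 0, 1]ᵀ and M₂ = 2·S₀ + S₁ = [[-15, -30, 30], [15, 30, -30], [-5, -10, 10]] = (-5)·[3, -3, 1][1, 2, -2]ᵀ, so take a₁ = [2, -2, -3], b₁ = [1, 0, 1], a₂ = [3, -3, 1], b₂ = [1, 2, -2].
Each slice is an integer combination of E₁ = a₁b₁ᵀ and E₂ = a₂b₂ᵀ: S₀ = 2·E₁ − E₂, S₁ = −4·E₁ − 3·E₂, S₂ = −2·E₁; reading off coefficients, c₁ = [2, -4, -2] and c₂ = [-1, -3, 0].
Hence T = [2, -2, -3] ⊗ [1, 0, 1] ⊗ [2, -4, -2] + [3, -3, 1] ⊗ [1, 2, -2] ⊗ [-1, -3, 0], so rank(T) ≤ 2.
These bounds meet, so rank(T) = 2.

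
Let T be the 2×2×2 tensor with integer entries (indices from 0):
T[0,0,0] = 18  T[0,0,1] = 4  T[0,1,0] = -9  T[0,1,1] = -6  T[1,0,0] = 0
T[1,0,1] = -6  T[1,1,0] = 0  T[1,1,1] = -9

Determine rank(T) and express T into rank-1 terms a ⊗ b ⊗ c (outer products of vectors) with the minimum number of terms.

rank(T) = 2

Lower bound: the mode-2 unfolding of T (rows indexed by j, columns by (i,k) = (0,0), (0,1), (1,0), (1,1)) is [[18, 4, 0, -6], [-9, -6, 0, -9]].
There the 2×2 minor on rows j ∈ {0, 1}, columns (i,k) ∈ {(0,0), (0,1)} is det [[18, 4], [-9, -6]] = -72 ≠ 0, so this unfolding has rank ≥ 2; CP rank is at least every unfolding rank, so rank(T) ≥ 2. (Flattening ranks never certify an upper bound on CP rank; for that we must actually write T with 2 rank-1 terms.)
Upper bound — finding two terms. Write S_k = T[:,:,k] for the frontal slices: S₀ = [[18, -9], [0, 0]], S₁ = [[4, -6], [-6, -9]].
If T = a₁ ⊗ b₁ ⊗ c₁ + a₂ ⊗ b₂ ⊗ c₂ then each S_k = c₁[k]·a₁b₁ᵀ + c₂[k]·a₂b₂ᵀ. S₀ and S₁ are linearly independent, so a₁b₁ᵀ and a₂b₂ᵀ must span the same plane of matrices: they are the rank-1 matrices of the form x·S₀ + y·S₁.
det(x·S₀ + y·S₁) is −216·xy − 72·y² = (-72)·(y)(3·x + y), vanishing at (x:y) = (1:0) and (1:-3).
M₁ = S₀ = [[18, -9], [0, 0]] = 9·(1, 0)(2, -1)ᵀ and M₂ = S₀ − 3·S₁ = [[6, 9], [18, 27]] = 3·(1, 3)(2, 3)ᵀ, so take a₁ = (1, 0), b₁ = (2, -1), a₂ = (1, 3), b₂ = (2, 3).
Each slice is an integer combination of E₁ = a₁b₁ᵀ and E₂ = a₂b₂ᵀ: S₀ = 9·E₁, S₁ = 3·E₁ − E₂; reading off coefficients, c₁ = (9, 3) and c₂ = (0, -1).
Hence T = (1, 0) ⊗ (2, -1) ⊗ (9, 3) + (1, 3) ⊗ (2, 3) ⊗ (0, -1), so rank(T) ≤ 2.
These bounds meet, so rank(T) = 2.
Check entry T[0,1,1] = -6: (1)·(-1)·(3) + (1)·(3)·(-1) = -6.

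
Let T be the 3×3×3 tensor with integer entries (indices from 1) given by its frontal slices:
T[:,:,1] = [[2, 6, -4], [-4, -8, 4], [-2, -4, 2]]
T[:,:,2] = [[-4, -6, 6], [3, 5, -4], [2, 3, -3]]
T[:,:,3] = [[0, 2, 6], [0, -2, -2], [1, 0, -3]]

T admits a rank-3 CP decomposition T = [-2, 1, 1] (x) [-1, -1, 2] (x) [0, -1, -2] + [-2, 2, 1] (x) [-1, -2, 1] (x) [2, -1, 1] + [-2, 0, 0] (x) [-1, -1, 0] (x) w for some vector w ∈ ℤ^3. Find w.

Subtract the known terms from T to get the rank-1 residual R = [-2, 0, 0] (x) [-1, -1, 0] (x) w, so R[i,j,k] = a[i]·b[j]·w[k]. Pick indices with nonzero a[1]·b[1] = (-2)·(-1) = 2. Only the fibre through (1,1,·) is needed: R[1,1,:] = T[1,1,:] − Σₗ aₗ[1]bₗ[1]cₗ = [2, -4, 0] − (-2)·(-1)·[0, -1, -2] − (-2)·(-1)·[2, -1, 1] = [-2, 0, 2]. Then w[k] = R[1,1,k] / 2 for each k, giving w = [-2, 0, 2] / 2 = [-1, 0, 1].

w = [-1, 0, 1]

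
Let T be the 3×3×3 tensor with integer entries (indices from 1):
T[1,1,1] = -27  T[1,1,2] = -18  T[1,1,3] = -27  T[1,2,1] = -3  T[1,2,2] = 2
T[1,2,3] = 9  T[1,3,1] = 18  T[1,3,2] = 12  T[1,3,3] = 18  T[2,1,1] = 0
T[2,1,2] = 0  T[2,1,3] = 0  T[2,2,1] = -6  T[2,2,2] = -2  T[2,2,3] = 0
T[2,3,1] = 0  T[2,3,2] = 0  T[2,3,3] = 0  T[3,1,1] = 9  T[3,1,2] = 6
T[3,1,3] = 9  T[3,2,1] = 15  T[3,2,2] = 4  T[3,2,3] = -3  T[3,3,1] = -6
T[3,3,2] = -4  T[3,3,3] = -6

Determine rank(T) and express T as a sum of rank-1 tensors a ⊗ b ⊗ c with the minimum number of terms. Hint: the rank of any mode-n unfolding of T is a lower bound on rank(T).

rank(T) = 2

Lower bound: the mode-3 unfolding of T (rows indexed by k, columns by (i,j) = (1,1), (1,2), (1,3), (2,1), (2,2), (2,3), (3,1), (3,2), (3,3)) is [[-27, -3, 18, 0, -6, 0, 9, 15, -6], [-18, 2, 12, 0, -2, 0, 6, 4, -4], [-27, 9, 18, 0, 0, 0, 9, -3, -6]].
There the 2×2 minor on rows k ∈ {1, 2}, columns (i,j) ∈ {(1,1), (1,2)} is det [[-27, -3], [-18, 2]] = -108 ≠ 0, so this unfolding has rank ≥ 2; CP rank is at least every unfolding rank, so rank(T) ≥ 2. (This is only a lower bound: in general the CP rank may exceed every unfolding rank, so we still need to exhibit 2 rank-1 terms summing to T.)
Upper bound — finding two terms. Write S_k = T[:,:,k] for the frontal slices: S₁ = [[-27, -3, 18], [0, -6, 0], [9, 15, -6]], S₂ = [[-18, 2, 12], [0, -2, 0], [6, 4, -4]], S₃ = [[-27, 9, 18], [0, 0, 0], [9, -3, -6]].
If T = a₁ ⊗ b₁ ⊗ c₁ + a₂ ⊗ b₂ ⊗ c₂ then each S_k = c₁[k]·a₁b₁ᵀ + c₂[k]·a₂b₂ᵀ. S₁ and S₂ are linearly independent, so a₁b₁ᵀ and a₂b₂ᵀ must span the same plane of matrices: they are the rank-1 matrices of the form x·S₁ + y·S₂.
The 2×2 minor of x·S₁ + y·S₂ on rows {1,2}, columns {1,2} is 162·x² + 162·xy + 36·y² = 18·(3·x + 2·y)(3·x + y), vanishing at (x:y) = (2:-3) and (1:-3).
M₁ = 2·S₁ − 3·S₂ = [[0, -12, 0], [0, -6, 0], [0, 18, 0]] = (-6)·(2, 1, -3)(0, 1, 0)ᵀ and M₂ = S₁ − 3·S₂ = [[27, -9, -18], [0, 0, 0], [-9, 3, 6]] = 3·(3, 0, -1)(3, -1, -2)ᵀ, so take a₁ = (2, 1, -3), b₁ = (0, 1, 0), a₂ = (3, 0, -1), b₂ = (3, -1, -2).
Each slice is an integer combination of E₁ = a₁b₁ᵀ and E₂ = a₂b₂ᵀ: S₁ = −6·E₁ − 3·E₂, S₂ = −2·E₁ − 2·E₂, S₃ = −3·E₂; reading off coefficients, c₁ = (-6, -2, 0) and c₂ = (-3, -2, -3).
Hence T = (2, 1, -3) ⊗ (0, 1, 0) ⊗ (-6, -2, 0) + (3, 0, -1) ⊗ (3, -1, -2) ⊗ (-3, -2, -3), so rank(T) ≤ 2.
These bounds meet, so rank(T) = 2.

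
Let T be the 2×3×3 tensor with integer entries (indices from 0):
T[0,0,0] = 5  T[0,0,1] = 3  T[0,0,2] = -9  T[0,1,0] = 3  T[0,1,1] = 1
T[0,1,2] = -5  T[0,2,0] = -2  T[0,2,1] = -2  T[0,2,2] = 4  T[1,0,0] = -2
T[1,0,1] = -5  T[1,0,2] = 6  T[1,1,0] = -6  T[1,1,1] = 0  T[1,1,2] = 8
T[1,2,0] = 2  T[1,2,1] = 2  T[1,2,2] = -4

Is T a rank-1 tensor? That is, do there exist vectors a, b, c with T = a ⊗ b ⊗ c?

The mode-2 unfolding of T (rows indexed by j, columns by (i,k) = (0,0), (0,1), (0,2), (1,0), (1,1), (1,2)) is [[5, 3, -9, -2, -5, 6], [3, 1, -5, -6, 0, 8], [-2, -2, 4, 2, 2, -4]].
There the 3×3 minor on rows j ∈ {0, 1, 2}, columns (i,k) ∈ {(0,0), (0,1), (1,0)} is det [[5, 3, -2], [3, 1, -6], [-2, -2, 2]] = -24 ≠ 0, so this unfolding has rank ≥ 3; CP rank is at least every unfolding rank, so rank(T) ≥ 3.
In particular rank(T) ≥ 3 > 1, so T is not rank-1.

No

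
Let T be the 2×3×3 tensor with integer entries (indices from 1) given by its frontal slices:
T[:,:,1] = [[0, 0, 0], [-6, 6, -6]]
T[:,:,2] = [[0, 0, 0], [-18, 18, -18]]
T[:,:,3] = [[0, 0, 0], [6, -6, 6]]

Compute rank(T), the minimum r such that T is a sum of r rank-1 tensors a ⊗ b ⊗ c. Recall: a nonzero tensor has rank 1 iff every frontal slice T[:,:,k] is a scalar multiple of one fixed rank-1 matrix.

1

Lower bound: T ≠ 0 (e.g. T[2,1,1] = -6), so rank(T) ≥ 1.
Upper bound: the mode-1 fibre T[:,1,1] = [0, -6] gives a = [0, 1] (primitive direction); the mode-2 fibre T[2,:,1] = [-6, 6, -6] gives b = [1, -1, 1]; then c[k] = T[2,1,k] / (a[2]·b[1]) = [-6, -18, 6] / 1 = [-6, -18, 6].
Expanding [0, 1] ⊗ [1, -1, 1] ⊗ [-6, -18, 6] reproduces all 18 entries of T, so T = [0, 1] ⊗ [1, -1, 1] ⊗ [-6, -18, 6] and rank(T) ≤ 1.
These bounds meet, so rank(T) = 1.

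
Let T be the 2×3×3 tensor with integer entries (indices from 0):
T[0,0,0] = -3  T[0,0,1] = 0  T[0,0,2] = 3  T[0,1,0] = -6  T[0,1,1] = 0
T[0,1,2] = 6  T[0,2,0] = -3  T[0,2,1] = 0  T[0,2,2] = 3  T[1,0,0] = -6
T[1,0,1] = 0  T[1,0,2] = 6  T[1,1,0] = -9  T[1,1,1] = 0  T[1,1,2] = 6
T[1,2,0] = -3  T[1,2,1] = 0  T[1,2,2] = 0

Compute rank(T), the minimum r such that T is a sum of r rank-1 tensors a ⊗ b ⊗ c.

Lower bound: in the mode-2 unfolding of T (rows indexed by j, columns by (i,k)) the 2×2 minor on rows j ∈ {0, 1}, columns (i,k) ∈ {(0,0), (1,0)} is det [[-3, -6], [-6, -9]] = -9 ≠ 0, so that unfolding has rank ≥ 2 and hence rank(T) ≥ 2 (CP rank is at least every unfolding rank, though it can be larger).
Upper bound: with S_k = T[:,:,k], the two rank-1 terms a₁b₁ᵀ, a₂b₂ᵀ are the rank-1 members of the pencil x·S₀ + y·S₂.
The 2×2 minor of x·S₀ + y·S₂ on rows {0,1}, columns {0,1} is −9·x² + 27·xy − 18·y² = (-9)·(x − 2·y)(x − y), vanishing at (x:y) = (2:1) and (1:1).
M₁ = 2·S₀ + S₂ = [[-3, -6, -3], [-6, -12, -6]] = (-3)·(1, 2)(1, 2, 1)ᵀ and M₂ = S₀ + S₂ = [[0, 0, 0], [0, -3, -3]] = (-3)·(0, 1)(0, 1, 1)ᵀ, so take a₁ = (1, 2), b₁ = (1, 2, 1), a₂ = (0, 1), b₂ = (0, 1, 1).
Each slice is an integer combination of E₁ = a₁b₁ᵀ and E₂ = a₂b₂ᵀ: S₀ = −3·E₁ + 3·E₂, S₁ = 0, S₂ = 3·E₁ − 6·E₂; reading off coefficients, c₁ = (-3, 0, 3) and c₂ = (3, 0, -6).
Hence T = (1, 2) ⊗ (1, 2, 1) ⊗ (-3, 0, 3) + (0, 1) ⊗ (0, 1, 1) ⊗ (3, 0, -6), so rank(T) ≤ 2.
These bounds meet, so rank(T) = 2.

2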